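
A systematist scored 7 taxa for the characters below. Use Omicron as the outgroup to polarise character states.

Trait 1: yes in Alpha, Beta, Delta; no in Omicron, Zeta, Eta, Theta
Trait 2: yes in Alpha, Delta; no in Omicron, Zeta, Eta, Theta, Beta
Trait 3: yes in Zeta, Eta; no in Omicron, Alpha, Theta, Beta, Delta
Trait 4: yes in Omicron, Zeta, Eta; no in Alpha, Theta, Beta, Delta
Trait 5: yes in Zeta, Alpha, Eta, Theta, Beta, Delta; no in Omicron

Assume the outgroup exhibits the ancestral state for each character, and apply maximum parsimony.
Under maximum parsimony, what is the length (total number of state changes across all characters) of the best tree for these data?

Character polarity is set by the outgroup: the derived state is whichever differs from the outgroup's state, so for Trait 4 the derived state is 'no', and for the remaining characters it is 'yes'.
Only Alpha, Beta, and Delta show the derived state 'yes' for Trait 1, supporting them as a clade.
Trait 2: derived state 'yes' in Alpha and Delta only — synapomorphy for {Alpha, Delta}.
Trait 3 (derived state 'yes') is shared by Eta and Zeta — a synapomorphy uniting that clade.
Only Alpha, Beta, Delta, and Theta show the derived state 'no' for Trait 4, supporting them as a clade.
Trait 5 (derived state 'yes') is shared by all ingroup taxa — unites the whole ingroup.
Most parsimonious ingroup topology: ((Zeta,Eta),(((Alpha,Delta),Beta),Theta)).
Changes per character on this tree: Trait 1: 1; Trait 2: 1; Trait 3: 1; Trait 4: 1; Trait 5: 1.
Total = 5.

5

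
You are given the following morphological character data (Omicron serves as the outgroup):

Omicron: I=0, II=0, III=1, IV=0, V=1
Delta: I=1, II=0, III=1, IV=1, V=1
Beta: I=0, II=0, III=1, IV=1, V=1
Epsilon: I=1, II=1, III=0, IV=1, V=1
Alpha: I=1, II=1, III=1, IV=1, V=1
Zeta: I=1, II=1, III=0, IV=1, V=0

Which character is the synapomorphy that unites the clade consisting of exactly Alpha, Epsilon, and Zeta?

Character polarity is set by the outgroup: the derived state is whichever differs from the outgroup's state, so for III, V the derived state is '0', and for the remaining characters it is '1'.
I: derived state '1' in Alpha, Delta, Epsilon, and Zeta only — synapomorphy for {Alpha, Delta, Epsilon, Zeta}.
Only Alpha, Epsilon, and Zeta show the derived state '1' for II, supporting them as a clade.
Only Epsilon and Zeta show the derived state '0' for III, supporting them as a clade.
All ingroup taxa share the derived state '1' for IV; it defines the ingroup but does not resolve relationships within it.
V (derived state '0') is unique to Zeta (autapomorphy; uninformative for grouping).
Most parsimonious ingroup topology: ((Delta,((Epsilon,Zeta),Alpha)),Beta).
The clade {Alpha, Epsilon, Zeta} is supported by II: its derived state '1' occurs in exactly those taxa and in no other taxon (including the outgroup).

II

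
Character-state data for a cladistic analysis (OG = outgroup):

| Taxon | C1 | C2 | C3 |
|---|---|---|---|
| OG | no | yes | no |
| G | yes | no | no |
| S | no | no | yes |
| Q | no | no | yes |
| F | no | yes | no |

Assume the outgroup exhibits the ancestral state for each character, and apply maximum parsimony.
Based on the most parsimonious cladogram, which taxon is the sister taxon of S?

Character polarity is set by the outgroup: the derived state is whichever differs from the outgroup's state, so for C2 the derived state is 'no', and for the remaining characters it is 'yes'.
C1: derived state 'yes' in G only — an autapomorphy, so it tells us nothing about relationships among taxa.
Only G, Q, and S show the derived state 'no' for C2, supporting them as a clade.
Only Q and S show the derived state 'yes' for C3, supporting them as a clade.
Most parsimonious ingroup topology: ((G,(S,Q)),F).
S and Q form a cherry on this tree, so they are sister taxa.

Q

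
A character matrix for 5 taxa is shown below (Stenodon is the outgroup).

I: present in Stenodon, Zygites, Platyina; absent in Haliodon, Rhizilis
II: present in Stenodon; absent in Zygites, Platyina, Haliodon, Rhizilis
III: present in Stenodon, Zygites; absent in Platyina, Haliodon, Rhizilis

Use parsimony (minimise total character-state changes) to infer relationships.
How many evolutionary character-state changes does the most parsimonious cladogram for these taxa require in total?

The outgroup has state 'present' for every character, so 'absent' is the derived state throughout.
I: derived state 'absent' in Haliodon and Rhizilis only — synapomorphy for {Haliodon, Rhizilis}.
All ingroup taxa share the derived state 'absent' for II; it defines the ingroup but does not resolve relationships within it.
Only Haliodon, Platyina, and Rhizilis show the derived state 'absent' for III, supporting them as a clade.
Most parsimonious ingroup topology: (Zygites,(Platyina,(Haliodon,Rhizilis))).
Changes per character on this tree: I: 1; II: 1; III: 1.
Total = 3.

3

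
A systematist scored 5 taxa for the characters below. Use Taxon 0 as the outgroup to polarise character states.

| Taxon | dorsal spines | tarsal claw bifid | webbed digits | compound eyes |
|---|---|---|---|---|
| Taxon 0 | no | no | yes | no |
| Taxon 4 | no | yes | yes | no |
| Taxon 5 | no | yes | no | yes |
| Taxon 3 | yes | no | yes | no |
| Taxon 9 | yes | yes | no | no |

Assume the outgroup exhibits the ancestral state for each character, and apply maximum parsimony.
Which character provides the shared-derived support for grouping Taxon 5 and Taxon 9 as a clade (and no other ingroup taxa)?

Character polarity is set by the outgroup: the derived state is whichever differs from the outgroup's state, so for webbed digits the derived state is 'no', and for the remaining characters it is 'yes'.
dorsal spines (state 'yes') occurs in Taxon 3 and Taxon 9 but conflicts with the nesting implied by the other characters — most parsimoniously interpreted as homoplasy.
Only Taxon 4, Taxon 5, and Taxon 9 show the derived state 'yes' for tarsal claw bifid, supporting them as a clade.
Only Taxon 5 and Taxon 9 show the derived state 'no' for webbed digits, supporting them as a clade.
compound eyes: derived state 'yes' in Taxon 5 only — an autapomorphy, so it tells us nothing about relationships among taxa.
Most parsimonious ingroup topology: ((Taxon 4,(Taxon 5,Taxon 9)),Taxon 3).
The clade {Taxon 5, Taxon 9} is supported by webbed digits: its derived state 'no' occurs in exactly those taxa and in no other taxon (including the outgroup).

webbed digits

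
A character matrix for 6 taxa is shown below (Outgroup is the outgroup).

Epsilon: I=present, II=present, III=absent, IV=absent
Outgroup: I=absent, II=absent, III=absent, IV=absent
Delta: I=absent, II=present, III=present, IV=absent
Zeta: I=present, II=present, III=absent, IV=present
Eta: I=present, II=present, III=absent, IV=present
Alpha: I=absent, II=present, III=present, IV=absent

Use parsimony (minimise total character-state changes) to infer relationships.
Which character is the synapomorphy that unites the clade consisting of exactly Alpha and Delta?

III

The outgroup has state 'absent' for every character, so 'present' is the derived state throughout.
I (derived state 'present') is shared by Epsilon, Eta, and Zeta — a synapomorphy uniting that clade.
II (derived state 'present') is shared by all ingroup taxa — unites the whole ingroup.
III (derived state 'present') is shared by Alpha and Delta — a synapomorphy uniting that clade.
IV (derived state 'present') is shared by Eta and Zeta — a synapomorphy uniting that clade.
Most parsimonious ingroup topology: ((Delta,Alpha),((Zeta,Eta),Epsilon)).
The clade {Alpha, Delta} is supported by III: its derived state 'present' occurs in exactly those taxa and in no other taxon (including the outgroup).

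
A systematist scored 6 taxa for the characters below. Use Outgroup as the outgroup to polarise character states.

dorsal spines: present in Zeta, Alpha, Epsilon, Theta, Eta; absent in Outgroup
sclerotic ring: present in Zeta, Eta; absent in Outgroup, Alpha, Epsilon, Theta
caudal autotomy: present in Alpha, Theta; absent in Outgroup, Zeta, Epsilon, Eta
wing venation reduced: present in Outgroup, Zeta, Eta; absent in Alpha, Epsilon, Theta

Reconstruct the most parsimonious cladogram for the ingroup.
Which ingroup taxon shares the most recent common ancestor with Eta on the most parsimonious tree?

Zeta

Character polarity is set by the outgroup: the derived state is whichever differs from the outgroup's state, so for wing venation reduced the derived state is 'absent', and for the remaining characters it is 'present'.
dorsal spines (derived state 'present') is shared by all ingroup taxa — unites the whole ingroup.
sclerotic ring: derived state 'present' in Eta and Zeta only — synapomorphy for {Eta, Zeta}.
Only Alpha and Theta show the derived state 'present' for caudal autotomy, supporting them as a clade.
Only Alpha, Epsilon, and Theta show the derived state 'absent' for wing venation reduced, supporting them as a clade.
Most parsimonious ingroup topology: ((Zeta,Eta),((Alpha,Theta),Epsilon)).
Eta and Zeta form a cherry on this tree, so they are sister taxa.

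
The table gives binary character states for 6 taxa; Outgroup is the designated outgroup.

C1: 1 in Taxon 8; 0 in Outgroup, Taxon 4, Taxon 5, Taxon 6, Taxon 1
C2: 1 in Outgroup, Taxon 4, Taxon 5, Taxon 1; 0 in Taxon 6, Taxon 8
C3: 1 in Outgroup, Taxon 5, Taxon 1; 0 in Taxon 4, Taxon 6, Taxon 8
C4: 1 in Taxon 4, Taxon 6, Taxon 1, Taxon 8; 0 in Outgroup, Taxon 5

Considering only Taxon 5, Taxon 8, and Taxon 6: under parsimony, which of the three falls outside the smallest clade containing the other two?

Character polarity is set by the outgroup: the derived state is whichever differs from the outgroup's state, so for C2, C3 the derived state is '0', and for the remaining characters it is '1'.
C1: derived state '1' in Taxon 8 only — an autapomorphy, so it tells us nothing about relationships among taxa.
C2: derived state '0' in Taxon 6 and Taxon 8 only — synapomorphy for {Taxon 6, Taxon 8}.
Only Taxon 4, Taxon 6, and Taxon 8 show the derived state '0' for C3, supporting them as a clade.
Only Taxon 1, Taxon 4, Taxon 6, and Taxon 8 show the derived state '1' for C4, supporting them as a clade.
Most parsimonious ingroup topology: (((Taxon 4,(Taxon 6,Taxon 8)),Taxon 1),Taxon 5).
Taxon 8 and Taxon 6 share a more recent common ancestor with each other than either does with Taxon 5, so Taxon 5 is the least closely related of the three.

Taxon 5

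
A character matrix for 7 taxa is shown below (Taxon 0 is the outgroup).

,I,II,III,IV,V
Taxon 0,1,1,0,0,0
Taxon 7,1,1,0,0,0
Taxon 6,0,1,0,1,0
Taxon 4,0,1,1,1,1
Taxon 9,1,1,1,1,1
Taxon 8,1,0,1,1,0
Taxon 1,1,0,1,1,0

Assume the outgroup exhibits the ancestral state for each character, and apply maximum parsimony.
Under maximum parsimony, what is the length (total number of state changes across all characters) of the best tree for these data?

6

Character polarity is set by the outgroup: the derived state is whichever differs from the outgroup's state, so for I, II the derived state is '0', and for the remaining characters it is '1'.
I groups Taxon 4 and Taxon 6, which is incompatible with the clades supported by the remaining characters; treating it as convergent (homoplasy) costs fewer steps than any alternative tree.
Only Taxon 1 and Taxon 8 show the derived state '0' for II, supporting them as a clade.
Only Taxon 1, Taxon 4, Taxon 8, and Taxon 9 show the derived state '1' for III, supporting them as a clade.
IV (derived state '1') is shared by Taxon 1, Taxon 4, Taxon 6, Taxon 8, and Taxon 9 — a synapomorphy uniting that clade.
Only Taxon 4 and Taxon 9 show the derived state '1' for V, supporting them as a clade.
Most parsimonious ingroup topology: (Taxon 7,(Taxon 6,((Taxon 4,Taxon 9),(Taxon 8,Taxon 1)))).
Changes per character on this tree: I: 2; II: 1; III: 1; IV: 1; V: 1.
Total = 6.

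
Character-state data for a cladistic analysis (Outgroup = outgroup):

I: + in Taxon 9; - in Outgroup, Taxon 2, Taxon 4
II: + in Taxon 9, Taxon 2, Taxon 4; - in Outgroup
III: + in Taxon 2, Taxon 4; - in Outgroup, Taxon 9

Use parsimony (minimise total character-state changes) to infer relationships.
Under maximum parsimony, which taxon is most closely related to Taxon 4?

The outgroup has state '-' for every character, so '+' is the derived state throughout.
I (derived state '+') is unique to Taxon 9 (autapomorphy; uninformative for grouping).
II (derived state '+') is shared by all ingroup taxa — unites the whole ingroup.
III (derived state '+') is shared by Taxon 2 and Taxon 4 — a synapomorphy uniting that clade.
Most parsimonious ingroup topology: (Taxon 9,(Taxon 2,Taxon 4)).
Taxon 4 and Taxon 2 form a cherry on this tree, so they are sister taxa.

Taxon 2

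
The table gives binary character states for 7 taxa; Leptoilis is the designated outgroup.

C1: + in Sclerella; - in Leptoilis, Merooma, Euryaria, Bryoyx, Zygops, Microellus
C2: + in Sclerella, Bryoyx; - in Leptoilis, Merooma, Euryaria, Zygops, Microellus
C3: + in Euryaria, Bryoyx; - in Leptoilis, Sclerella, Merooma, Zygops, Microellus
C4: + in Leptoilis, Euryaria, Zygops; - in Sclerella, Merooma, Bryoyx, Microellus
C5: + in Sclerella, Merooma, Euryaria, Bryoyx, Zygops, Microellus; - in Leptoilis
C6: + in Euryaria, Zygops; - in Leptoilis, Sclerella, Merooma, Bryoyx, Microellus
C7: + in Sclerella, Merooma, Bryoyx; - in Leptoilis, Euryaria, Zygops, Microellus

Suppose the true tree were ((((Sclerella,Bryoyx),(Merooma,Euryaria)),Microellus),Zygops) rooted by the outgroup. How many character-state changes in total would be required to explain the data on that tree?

Map each character onto ((((Sclerella,Bryoyx),(Merooma,Euryaria)),Microellus),Zygops) (rooted by Leptoilis) and count the minimum state changes it requires (Fitch parsimony):
C1: 1; C2: 1; C3: 2; C4: 2; C5: 1; C6: 2; C7: 2.
Total tree length = 11.

11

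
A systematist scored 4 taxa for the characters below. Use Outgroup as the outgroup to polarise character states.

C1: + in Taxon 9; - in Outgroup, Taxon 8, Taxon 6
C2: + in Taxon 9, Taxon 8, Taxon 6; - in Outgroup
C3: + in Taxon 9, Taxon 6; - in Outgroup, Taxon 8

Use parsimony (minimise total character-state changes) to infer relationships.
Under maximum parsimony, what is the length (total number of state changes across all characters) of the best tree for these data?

3

The outgroup has state '-' for every character, so '+' is the derived state throughout.
C1 (derived state '+') is unique to Taxon 9 (autapomorphy; uninformative for grouping).
C2 (derived state '+') is shared by all ingroup taxa — unites the whole ingroup.
Only Taxon 6 and Taxon 9 show the derived state '+' for C3, supporting them as a clade.
Most parsimonious ingroup topology: ((Taxon 9,Taxon 6),Taxon 8).
Changes per character on this tree: C1: 1; C2: 1; C3: 1.
Total = 3.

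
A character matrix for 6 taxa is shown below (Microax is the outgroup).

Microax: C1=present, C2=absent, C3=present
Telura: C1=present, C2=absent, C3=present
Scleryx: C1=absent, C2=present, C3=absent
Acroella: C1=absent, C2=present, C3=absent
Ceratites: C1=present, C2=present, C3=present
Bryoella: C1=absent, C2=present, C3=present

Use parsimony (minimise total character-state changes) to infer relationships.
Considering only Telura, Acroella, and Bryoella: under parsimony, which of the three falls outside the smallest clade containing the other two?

Telura

Character polarity is set by the outgroup: the derived state is whichever differs from the outgroup's state, so for C1, C3 the derived state is 'absent', and for the remaining characters it is 'present'.
C1 (derived state 'absent') is shared by Acroella, Bryoella, and Scleryx — a synapomorphy uniting that clade.
C2: derived state 'present' in Acroella, Bryoella, Ceratites, and Scleryx only — synapomorphy for {Acroella, Bryoella, Ceratites, Scleryx}.
C3 (derived state 'absent') is shared by Acroella and Scleryx — a synapomorphy uniting that clade.
Most parsimonious ingroup topology: (Telura,(((Scleryx,Acroella),Bryoella),Ceratites)).
Acroella and Bryoella share a more recent common ancestor with each other than either does with Telura, so Telura is the least closely related of the three.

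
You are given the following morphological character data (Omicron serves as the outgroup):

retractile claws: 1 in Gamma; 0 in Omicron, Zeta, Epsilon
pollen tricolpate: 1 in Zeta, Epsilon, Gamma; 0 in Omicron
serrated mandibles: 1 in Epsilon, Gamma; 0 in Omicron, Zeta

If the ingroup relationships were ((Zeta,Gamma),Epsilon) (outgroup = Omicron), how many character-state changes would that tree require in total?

Map each character onto ((Zeta,Gamma),Epsilon) (rooted by Omicron) and count the minimum state changes it requires (Fitch parsimony):
retractile claws: 1; pollen tricolpate: 1; serrated mandibles: 2.
Total tree length = 4.

4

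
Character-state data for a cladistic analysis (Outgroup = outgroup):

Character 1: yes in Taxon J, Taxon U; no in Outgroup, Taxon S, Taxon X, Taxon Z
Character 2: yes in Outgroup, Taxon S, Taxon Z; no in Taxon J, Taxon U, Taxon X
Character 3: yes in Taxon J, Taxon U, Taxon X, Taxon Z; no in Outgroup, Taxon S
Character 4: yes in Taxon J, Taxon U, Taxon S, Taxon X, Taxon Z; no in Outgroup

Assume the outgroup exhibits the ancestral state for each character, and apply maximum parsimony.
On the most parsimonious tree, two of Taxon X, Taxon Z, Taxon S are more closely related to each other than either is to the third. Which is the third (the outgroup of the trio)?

Character polarity is set by the outgroup: the derived state is whichever differs from the outgroup's state, so for Character 2 the derived state is 'no', and for the remaining characters it is 'yes'.
Character 1: derived state 'yes' in Taxon J and Taxon U only — synapomorphy for {Taxon J, Taxon U}.
Character 2: derived state 'no' in Taxon J, Taxon U, and Taxon X only — synapomorphy for {Taxon J, Taxon U, Taxon X}.
Only Taxon J, Taxon U, Taxon X, and Taxon Z show the derived state 'yes' for Character 3, supporting them as a clade.
All ingroup taxa share the derived state 'yes' for Character 4; it defines the ingroup but does not resolve relationships within it.
Most parsimonious ingroup topology: ((((Taxon J,Taxon U),Taxon X),Taxon Z),Taxon S).
Taxon Z and Taxon X share a more recent common ancestor with each other than either does with Taxon S, so Taxon S is the least closely related of the three.

Taxon S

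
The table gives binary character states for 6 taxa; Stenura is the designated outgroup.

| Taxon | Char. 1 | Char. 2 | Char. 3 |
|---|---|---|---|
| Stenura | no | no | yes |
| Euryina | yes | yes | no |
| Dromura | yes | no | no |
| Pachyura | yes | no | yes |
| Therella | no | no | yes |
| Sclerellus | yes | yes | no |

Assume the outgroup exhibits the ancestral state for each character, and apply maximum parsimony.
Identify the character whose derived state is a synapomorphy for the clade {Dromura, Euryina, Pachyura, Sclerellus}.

Character polarity is set by the outgroup: the derived state is whichever differs from the outgroup's state, so for Char. 3 the derived state is 'no', and for the remaining characters it is 'yes'.
Char. 1: derived state 'yes' in Dromura, Euryina, Pachyura, and Sclerellus only — synapomorphy for {Dromura, Euryina, Pachyura, Sclerellus}.
Char. 2 (derived state 'yes') is shared by Euryina and Sclerellus — a synapomorphy uniting that clade.
Only Dromura, Euryina, and Sclerellus show the derived state 'no' for Char. 3, supporting them as a clade.
Most parsimonious ingroup topology: ((((Euryina,Sclerellus),Dromura),Pachyura),Therella).
The clade {Dromura, Euryina, Pachyura, Sclerellus} is supported by Char. 1: its derived state 'yes' occurs in exactly those taxa and in no other taxon (including the outgroup).

Char. 1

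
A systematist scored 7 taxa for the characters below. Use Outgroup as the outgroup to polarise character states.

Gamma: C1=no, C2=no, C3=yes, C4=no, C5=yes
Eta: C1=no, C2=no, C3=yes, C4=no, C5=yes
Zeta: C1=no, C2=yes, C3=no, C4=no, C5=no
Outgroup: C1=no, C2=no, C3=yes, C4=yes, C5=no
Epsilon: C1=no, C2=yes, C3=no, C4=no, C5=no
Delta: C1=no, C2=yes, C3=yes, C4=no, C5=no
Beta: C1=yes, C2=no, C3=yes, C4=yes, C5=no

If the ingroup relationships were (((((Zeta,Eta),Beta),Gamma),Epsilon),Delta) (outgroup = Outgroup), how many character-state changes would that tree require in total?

10

Map each character onto (((((Zeta,Eta),Beta),Gamma),Epsilon),Delta) (rooted by Outgroup) and count the minimum state changes it requires (Fitch parsimony):
C1: 1; C2: 3; C3: 2; C4: 2; C5: 2.
Total tree length = 10.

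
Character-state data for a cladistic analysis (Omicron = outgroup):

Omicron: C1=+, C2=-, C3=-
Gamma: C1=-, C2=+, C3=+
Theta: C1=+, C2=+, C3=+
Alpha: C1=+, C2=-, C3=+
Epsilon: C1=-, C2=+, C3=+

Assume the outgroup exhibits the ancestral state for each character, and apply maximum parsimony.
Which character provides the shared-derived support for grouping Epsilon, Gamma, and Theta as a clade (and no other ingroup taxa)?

C2

Character polarity is set by the outgroup: the derived state is whichever differs from the outgroup's state, so for C1 the derived state is '-', and for the remaining characters it is '+'.
Only Epsilon and Gamma show the derived state '-' for C1, supporting them as a clade.
C2: derived state '+' in Epsilon, Gamma, and Theta only — synapomorphy for {Epsilon, Gamma, Theta}.
All ingroup taxa share the derived state '+' for C3; it defines the ingroup but does not resolve relationships within it.
Most parsimonious ingroup topology: (((Gamma,Epsilon),Theta),Alpha).
The clade {Epsilon, Gamma, Theta} is supported by C2: its derived state '+' occurs in exactly those taxa and in no other taxon (including the outgroup).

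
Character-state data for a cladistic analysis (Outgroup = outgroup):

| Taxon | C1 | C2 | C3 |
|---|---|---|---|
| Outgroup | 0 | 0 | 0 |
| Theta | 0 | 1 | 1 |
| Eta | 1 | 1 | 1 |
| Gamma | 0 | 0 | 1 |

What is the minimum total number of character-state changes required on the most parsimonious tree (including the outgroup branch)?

3

The outgroup has state '0' for every character, so '1' is the derived state throughout.
C1: derived state '1' in Eta only — an autapomorphy, so it tells us nothing about relationships among taxa.
Only Eta and Theta show the derived state '1' for C2, supporting them as a clade.
All ingroup taxa share the derived state '1' for C3; it defines the ingroup but does not resolve relationships within it.
Most parsimonious ingroup topology: ((Theta,Eta),Gamma).
Changes per character on this tree: C1: 1; C2: 1; C3: 1.
Total = 3.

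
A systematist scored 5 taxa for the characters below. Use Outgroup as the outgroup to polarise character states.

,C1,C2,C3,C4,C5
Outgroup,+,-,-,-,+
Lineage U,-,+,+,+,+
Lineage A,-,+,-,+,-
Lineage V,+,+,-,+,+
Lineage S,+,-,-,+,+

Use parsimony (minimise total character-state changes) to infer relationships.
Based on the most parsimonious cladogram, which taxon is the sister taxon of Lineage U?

Lineage A

Character polarity is set by the outgroup: the derived state is whichever differs from the outgroup's state, so for C1, C5 the derived state is '-', and for the remaining characters it is '+'.
C1 (derived state '-') is shared by Lineage A and Lineage U — a synapomorphy uniting that clade.
Only Lineage A, Lineage U, and Lineage V show the derived state '+' for C2, supporting them as a clade.
C3: derived state '+' in Lineage U only — an autapomorphy, so it tells us nothing about relationships among taxa.
All ingroup taxa share the derived state '+' for C4; it defines the ingroup but does not resolve relationships within it.
C5: derived state '-' in Lineage A only — an autapomorphy, so it tells us nothing about relationships among taxa.
Most parsimonious ingroup topology: (((Lineage U,Lineage A),Lineage V),Lineage S).
Lineage U and Lineage A form a cherry on this tree, so they are sister taxa.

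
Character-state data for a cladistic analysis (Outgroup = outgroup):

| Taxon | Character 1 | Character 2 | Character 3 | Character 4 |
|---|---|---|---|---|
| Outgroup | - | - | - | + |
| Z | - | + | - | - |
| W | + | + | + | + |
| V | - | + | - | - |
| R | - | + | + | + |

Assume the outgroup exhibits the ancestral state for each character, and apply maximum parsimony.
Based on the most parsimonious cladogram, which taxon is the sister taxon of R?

W

Character polarity is set by the outgroup: the derived state is whichever differs from the outgroup's state, so for Character 4 the derived state is '-', and for the remaining characters it is '+'.
Character 1 (derived state '+') is unique to W (autapomorphy; uninformative for grouping).
Character 2 (derived state '+') is shared by all ingroup taxa — unites the whole ingroup.
Character 3 (derived state '+') is shared by R and W — a synapomorphy uniting that clade.
Character 4 (derived state '-') is shared by V and Z — a synapomorphy uniting that clade.
Most parsimonious ingroup topology: ((Z,V),(W,R)).
R and W form a cherry on this tree, so they are sister taxa.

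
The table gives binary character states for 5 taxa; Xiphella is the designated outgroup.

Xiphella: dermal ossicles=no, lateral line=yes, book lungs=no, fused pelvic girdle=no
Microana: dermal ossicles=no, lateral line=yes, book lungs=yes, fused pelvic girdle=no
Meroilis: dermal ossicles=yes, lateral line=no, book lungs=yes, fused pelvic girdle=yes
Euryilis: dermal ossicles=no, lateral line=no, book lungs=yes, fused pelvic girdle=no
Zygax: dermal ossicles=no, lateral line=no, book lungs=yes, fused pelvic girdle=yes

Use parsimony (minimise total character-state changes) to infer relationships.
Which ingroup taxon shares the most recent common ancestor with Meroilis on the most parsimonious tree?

Zygax

Character polarity is set by the outgroup: the derived state is whichever differs from the outgroup's state, so for lateral line the derived state is 'no', and for the remaining characters it is 'yes'.
dermal ossicles (derived state 'yes') is unique to Meroilis (autapomorphy; uninformative for grouping).
lateral line: derived state 'no' in Euryilis, Meroilis, and Zygax only — synapomorphy for {Euryilis, Meroilis, Zygax}.
book lungs (derived state 'yes') is shared by all ingroup taxa — unites the whole ingroup.
fused pelvic girdle: derived state 'yes' in Meroilis and Zygax only — synapomorphy for {Meroilis, Zygax}.
Most parsimonious ingroup topology: (Microana,((Meroilis,Zygax),Euryilis)).
Meroilis and Zygax form a cherry on this tree, so they are sister taxa.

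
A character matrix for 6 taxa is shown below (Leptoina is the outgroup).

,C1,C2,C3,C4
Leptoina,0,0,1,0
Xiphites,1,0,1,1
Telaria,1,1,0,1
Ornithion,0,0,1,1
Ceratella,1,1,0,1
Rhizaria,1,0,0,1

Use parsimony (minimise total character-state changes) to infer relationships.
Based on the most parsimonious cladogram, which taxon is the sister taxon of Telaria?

Character polarity is set by the outgroup: the derived state is whichever differs from the outgroup's state, so for C3 the derived state is '0', and for the remaining characters it is '1'.
C1: derived state '1' in Ceratella, Rhizaria, Telaria, and Xiphites only — synapomorphy for {Ceratella, Rhizaria, Telaria, Xiphites}.
C2: derived state '1' in Ceratella and Telaria only — synapomorphy for {Ceratella, Telaria}.
C3 (derived state '0') is shared by Ceratella, Rhizaria, and Telaria — a synapomorphy uniting that clade.
C4 (derived state '1') is shared by all ingroup taxa — unites the whole ingroup.
Most parsimonious ingroup topology: ((Xiphites,((Telaria,Ceratella),Rhizaria)),Ornithion).
Telaria and Ceratella form a cherry on this tree, so they are sister taxa.

Ceratella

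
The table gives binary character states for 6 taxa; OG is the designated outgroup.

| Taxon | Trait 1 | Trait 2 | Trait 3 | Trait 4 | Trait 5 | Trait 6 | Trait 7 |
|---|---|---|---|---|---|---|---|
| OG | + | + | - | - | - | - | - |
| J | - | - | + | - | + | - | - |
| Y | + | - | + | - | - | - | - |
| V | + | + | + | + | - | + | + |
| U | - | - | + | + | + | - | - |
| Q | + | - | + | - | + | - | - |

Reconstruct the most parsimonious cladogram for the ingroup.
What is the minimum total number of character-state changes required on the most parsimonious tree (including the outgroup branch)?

8

Character polarity is set by the outgroup: the derived state is whichever differs from the outgroup's state, so for Trait 1, Trait 2 the derived state is '-', and for the remaining characters it is '+'.
Trait 1: derived state '-' in J and U only — synapomorphy for {J, U}.
Trait 2: derived state '-' in J, Q, U, and Y only — synapomorphy for {J, Q, U, Y}.
Trait 3 (derived state '+') is shared by all ingroup taxa — unites the whole ingroup.
Trait 4 (state '+') occurs in U and V but conflicts with the nesting implied by the other characters — most parsimoniously interpreted as homoplasy.
Trait 5: derived state '+' in J, Q, and U only — synapomorphy for {J, Q, U}.
Trait 6 (derived state '+') is unique to V (autapomorphy; uninformative for grouping).
Trait 7: derived state '+' in V only — an autapomorphy, so it tells us nothing about relationships among taxa.
Most parsimonious ingroup topology: ((((J,U),Q),Y),V).
Changes per character on this tree: Trait 1: 1; Trait 2: 1; Trait 3: 1; Trait 4: 2; Trait 5: 1; Trait 6: 1; Trait 7: 1.
Total = 8.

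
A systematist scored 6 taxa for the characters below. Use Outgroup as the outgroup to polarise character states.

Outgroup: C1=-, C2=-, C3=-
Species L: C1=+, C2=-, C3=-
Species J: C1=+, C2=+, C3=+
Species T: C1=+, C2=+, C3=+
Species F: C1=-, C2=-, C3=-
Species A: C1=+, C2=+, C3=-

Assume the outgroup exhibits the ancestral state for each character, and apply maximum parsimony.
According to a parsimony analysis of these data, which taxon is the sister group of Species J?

The outgroup has state '-' for every character, so '+' is the derived state throughout.
Only Species A, Species J, Species L, and Species T show the derived state '+' for C1, supporting them as a clade.
Only Species A, Species J, and Species T show the derived state '+' for C2, supporting them as a clade.
C3: derived state '+' in Species J and Species T only — synapomorphy for {Species J, Species T}.
Most parsimonious ingroup topology: ((Species L,((Species J,Species T),Species A)),Species F).
Species J and Species T form a cherry on this tree, so they are sister taxa.

Species T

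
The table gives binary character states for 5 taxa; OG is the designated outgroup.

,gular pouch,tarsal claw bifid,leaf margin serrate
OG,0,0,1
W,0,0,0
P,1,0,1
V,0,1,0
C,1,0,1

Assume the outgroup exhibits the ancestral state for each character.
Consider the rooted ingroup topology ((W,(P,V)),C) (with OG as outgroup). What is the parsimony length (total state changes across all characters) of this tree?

Map each character onto ((W,(P,V)),C) (rooted by OG) and count the minimum state changes it requires (Fitch parsimony):
gular pouch: 2; tarsal claw bifid: 1; leaf margin serrate: 2.
Total tree length = 5.

5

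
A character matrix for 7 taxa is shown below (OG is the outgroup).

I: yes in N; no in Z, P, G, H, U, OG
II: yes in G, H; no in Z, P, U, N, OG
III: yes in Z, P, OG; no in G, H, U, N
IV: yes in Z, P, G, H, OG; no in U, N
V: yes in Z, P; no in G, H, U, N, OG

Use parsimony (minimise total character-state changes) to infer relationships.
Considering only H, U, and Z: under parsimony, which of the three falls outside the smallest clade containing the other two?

Z

Character polarity is set by the outgroup: the derived state is whichever differs from the outgroup's state, so for III, IV the derived state is 'no', and for the remaining characters it is 'yes'.
I: derived state 'yes' in N only — an autapomorphy, so it tells us nothing about relationships among taxa.
II: derived state 'yes' in G and H only — synapomorphy for {G, H}.
III: derived state 'no' in G, H, N, and U only — synapomorphy for {G, H, N, U}.
IV: derived state 'no' in N and U only — synapomorphy for {N, U}.
Only P and Z show the derived state 'yes' for V, supporting them as a clade.
Most parsimonious ingroup topology: (((G,H),(U,N)),(Z,P)).
H and U share a more recent common ancestor with each other than either does with Z, so Z is the least closely related of the three.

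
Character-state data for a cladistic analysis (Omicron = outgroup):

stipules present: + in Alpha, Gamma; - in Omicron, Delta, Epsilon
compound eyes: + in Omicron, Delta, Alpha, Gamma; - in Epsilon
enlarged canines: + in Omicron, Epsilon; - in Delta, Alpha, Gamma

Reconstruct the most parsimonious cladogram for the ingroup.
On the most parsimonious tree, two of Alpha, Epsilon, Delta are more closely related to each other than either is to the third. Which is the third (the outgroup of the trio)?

Character polarity is set by the outgroup: the derived state is whichever differs from the outgroup's state, so for compound eyes, enlarged canines the derived state is '-', and for the remaining characters it is '+'.
stipules present: derived state '+' in Alpha and Gamma only — synapomorphy for {Alpha, Gamma}.
compound eyes (derived state '-') is unique to Epsilon (autapomorphy; uninformative for grouping).
Only Alpha, Delta, and Gamma show the derived state '-' for enlarged canines, supporting them as a clade.
Most parsimonious ingroup topology: ((Delta,(Alpha,Gamma)),Epsilon).
Alpha and Delta share a more recent common ancestor with each other than either does with Epsilon, so Epsilon is the least closely related of the three.

Epsilon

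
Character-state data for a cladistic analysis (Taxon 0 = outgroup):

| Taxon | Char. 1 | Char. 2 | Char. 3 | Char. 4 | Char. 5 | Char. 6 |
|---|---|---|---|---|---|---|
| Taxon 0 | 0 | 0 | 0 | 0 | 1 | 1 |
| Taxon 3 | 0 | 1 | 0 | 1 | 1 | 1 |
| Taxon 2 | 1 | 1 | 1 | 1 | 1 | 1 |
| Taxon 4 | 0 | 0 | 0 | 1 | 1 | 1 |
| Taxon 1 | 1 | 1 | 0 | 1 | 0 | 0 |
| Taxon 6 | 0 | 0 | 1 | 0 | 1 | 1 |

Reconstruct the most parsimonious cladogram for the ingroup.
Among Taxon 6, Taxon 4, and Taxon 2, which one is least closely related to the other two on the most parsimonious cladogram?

Taxon 6

Character polarity is set by the outgroup: the derived state is whichever differs from the outgroup's state, so for Char. 5, Char. 6 the derived state is '0', and for the remaining characters it is '1'.
Char. 1: derived state '1' in Taxon 1 and Taxon 2 only — synapomorphy for {Taxon 1, Taxon 2}.
Char. 2: derived state '1' in Taxon 1, Taxon 2, and Taxon 3 only — synapomorphy for {Taxon 1, Taxon 2, Taxon 3}.
Char. 3 groups Taxon 2 and Taxon 6, which is incompatible with the clades supported by the remaining characters; treating it as convergent (homoplasy) costs fewer steps than any alternative tree.
Only Taxon 1, Taxon 2, Taxon 3, and Taxon 4 show the derived state '1' for Char. 4, supporting them as a clade.
Char. 5 (derived state '0') is unique to Taxon 1 (autapomorphy; uninformative for grouping).
Char. 6: derived state '0' in Taxon 1 only — an autapomorphy, so it tells us nothing about relationships among taxa.
Most parsimonious ingroup topology: (((Taxon 3,(Taxon 2,Taxon 1)),Taxon 4),Taxon 6).
Taxon 4 and Taxon 2 share a more recent common ancestor with each other than either does with Taxon 6, so Taxon 6 is the least closely related of the three.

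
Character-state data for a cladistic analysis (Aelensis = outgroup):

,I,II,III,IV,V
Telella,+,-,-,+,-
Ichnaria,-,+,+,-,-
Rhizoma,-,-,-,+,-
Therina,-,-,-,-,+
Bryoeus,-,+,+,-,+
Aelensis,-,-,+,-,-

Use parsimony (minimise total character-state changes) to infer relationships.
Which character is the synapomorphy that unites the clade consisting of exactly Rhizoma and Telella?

Character polarity is set by the outgroup: the derived state is whichever differs from the outgroup's state, so for III the derived state is '-', and for the remaining characters it is '+'.
I (derived state '+') is unique to Telella (autapomorphy; uninformative for grouping).
II (derived state '+') is shared by Bryoeus and Ichnaria — a synapomorphy uniting that clade.
Only Rhizoma, Telella, and Therina show the derived state '-' for III, supporting them as a clade.
Only Rhizoma and Telella show the derived state '+' for IV, supporting them as a clade.
V groups Bryoeus and Therina, which is incompatible with the clades supported by the remaining characters; treating it as convergent (homoplasy) costs fewer steps than any alternative tree.
Most parsimonious ingroup topology: (((Rhizoma,Telella),Therina),(Bryoeus,Ichnaria)).
The clade {Rhizoma, Telella} is supported by IV: its derived state '+' occurs in exactly those taxa and in no other taxon (including the outgroup).

IV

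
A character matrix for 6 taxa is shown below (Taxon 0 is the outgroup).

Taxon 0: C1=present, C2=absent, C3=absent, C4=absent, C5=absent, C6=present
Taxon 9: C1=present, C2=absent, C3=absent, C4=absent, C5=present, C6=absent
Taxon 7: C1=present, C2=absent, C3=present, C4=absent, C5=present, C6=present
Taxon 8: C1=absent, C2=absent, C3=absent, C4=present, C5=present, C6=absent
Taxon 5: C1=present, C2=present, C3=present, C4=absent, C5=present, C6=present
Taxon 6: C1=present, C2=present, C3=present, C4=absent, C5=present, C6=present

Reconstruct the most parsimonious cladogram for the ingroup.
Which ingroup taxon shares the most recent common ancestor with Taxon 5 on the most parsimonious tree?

Character polarity is set by the outgroup: the derived state is whichever differs from the outgroup's state, so for C1, C6 the derived state is 'absent', and for the remaining characters it is 'present'.
C1: derived state 'absent' in Taxon 8 only — an autapomorphy, so it tells us nothing about relationships among taxa.
C2 (derived state 'present') is shared by Taxon 5 and Taxon 6 — a synapomorphy uniting that clade.
Only Taxon 5, Taxon 6, and Taxon 7 show the derived state 'present' for C3, supporting them as a clade.
C4 (derived state 'present') is unique to Taxon 8 (autapomorphy; uninformative for grouping).
C5 (derived state 'present') is shared by all ingroup taxa — unites the whole ingroup.
C6: derived state 'absent' in Taxon 8 and Taxon 9 only — synapomorphy for {Taxon 8, Taxon 9}.
Most parsimonious ingroup topology: ((Taxon 9,Taxon 8),(Taxon 7,(Taxon 5,Taxon 6))).
Taxon 5 and Taxon 6 form a cherry on this tree, so they are sister taxa.

Taxon 6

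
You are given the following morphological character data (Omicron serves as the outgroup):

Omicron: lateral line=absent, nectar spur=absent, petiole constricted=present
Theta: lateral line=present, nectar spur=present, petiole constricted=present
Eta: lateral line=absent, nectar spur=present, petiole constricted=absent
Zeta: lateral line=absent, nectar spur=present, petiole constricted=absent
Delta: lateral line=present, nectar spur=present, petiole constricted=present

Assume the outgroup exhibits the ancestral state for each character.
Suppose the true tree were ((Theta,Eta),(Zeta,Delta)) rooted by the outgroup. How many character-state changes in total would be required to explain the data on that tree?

Map each character onto ((Theta,Eta),(Zeta,Delta)) (rooted by Omicron) and count the minimum state changes it requires (Fitch parsimony):
lateral line: 2; nectar spur: 1; petiole constricted: 2.
Total tree length = 5.

5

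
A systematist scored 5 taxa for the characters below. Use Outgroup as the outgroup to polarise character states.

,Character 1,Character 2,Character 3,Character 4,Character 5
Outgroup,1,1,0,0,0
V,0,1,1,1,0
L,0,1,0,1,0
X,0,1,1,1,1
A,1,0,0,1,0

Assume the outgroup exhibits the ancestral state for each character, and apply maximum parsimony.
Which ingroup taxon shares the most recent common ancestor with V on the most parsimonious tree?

Character polarity is set by the outgroup: the derived state is whichever differs from the outgroup's state, so for Character 1, Character 2 the derived state is '0', and for the remaining characters it is '1'.
Only L, V, and X show the derived state '0' for Character 1, supporting them as a clade.
Character 2: derived state '0' in A only — an autapomorphy, so it tells us nothing about relationships among taxa.
Only V and X show the derived state '1' for Character 3, supporting them as a clade.
All ingroup taxa share the derived state '1' for Character 4; it defines the ingroup but does not resolve relationships within it.
Character 5 (derived state '1') is unique to X (autapomorphy; uninformative for grouping).
Most parsimonious ingroup topology: (((V,X),L),A).
V and X form a cherry on this tree, so they are sister taxa.

X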